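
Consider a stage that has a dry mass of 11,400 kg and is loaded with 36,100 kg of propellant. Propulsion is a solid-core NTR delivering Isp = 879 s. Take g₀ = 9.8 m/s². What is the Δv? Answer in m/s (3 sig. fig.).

v_e = Isp · g₀ = 879 × 9.8 = 8614.2 m/s.
m₀ = m_dry + m_prop = 11,400 + 36,100 = 47,500 kg.
Δv = v_e · ln(m₀/m_f) = 8614.2 × ln(4.167) = 8614.2 × 1.4271 ≈ 12293.5 m/s.

Δv ≈ 12300 m/s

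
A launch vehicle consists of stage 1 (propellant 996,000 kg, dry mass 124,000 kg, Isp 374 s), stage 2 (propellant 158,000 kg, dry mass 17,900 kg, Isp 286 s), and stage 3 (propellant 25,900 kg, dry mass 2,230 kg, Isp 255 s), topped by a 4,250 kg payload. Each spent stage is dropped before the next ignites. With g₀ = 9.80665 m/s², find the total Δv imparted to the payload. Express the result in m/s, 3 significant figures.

Δv ≈ 13100 m/s

Ignition mass of stage 1 = 996,000+124,000 + 158,000+17,900 + 25,900+2,230 + 4,250 = 1,328,280 kg.
Stage 1: m₀ = 1,328,280 kg, m_f = 1,328,280 − 996,000 = 332,280 kg; Δv = 374×9.80665×ln(3.997) = 3667.7×1.3857 ≈ 5082 m/s.
Stage 2: m₀ = 208,280 kg, m_f = 208,280 − 158,000 = 50,280 kg; Δv = 286×9.80665×ln(4.142) = 2804.7×1.4213 ≈ 3986 m/s.
Stage 3: m₀ = 32,380 kg, m_f = 32,380 − 25,900 = 6,480 kg; Δv = 255×9.80665×ln(4.997) = 2500.7×1.6088 ≈ 4023 m/s.
Total Δv = 5082 + 3986 + 4023 = 13091 m/s.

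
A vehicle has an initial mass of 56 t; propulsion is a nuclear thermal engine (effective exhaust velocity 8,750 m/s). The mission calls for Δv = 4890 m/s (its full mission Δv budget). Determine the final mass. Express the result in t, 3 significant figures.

m₀/m_f = exp(Δv / v_e) = exp(4890 / 8750.0) = exp(0.5589) = 1.7487.
m_f = m₀ / 1.7487 = 56 / 1.7487 = 32.0238 t.

final mass ≈ 32.0 t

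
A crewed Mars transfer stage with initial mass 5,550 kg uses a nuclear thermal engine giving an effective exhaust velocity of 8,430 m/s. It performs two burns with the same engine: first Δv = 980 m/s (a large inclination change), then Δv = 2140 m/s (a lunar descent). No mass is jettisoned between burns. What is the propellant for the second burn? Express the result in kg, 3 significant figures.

propellant for the second burn ≈ 1110 kg

After the first burn: m = 5550 × exp(−980/8430.0) = 5550 × 0.89025 = 4,940.89 kg.
After the second burn: m = 4,940.89 × exp(−2140/8430.0) = 4,940.89 × 0.77580 = 3,833.14 kg.
Second-burn propellant = 4,940.89 − 3,833.14 = 1,107.75 kg.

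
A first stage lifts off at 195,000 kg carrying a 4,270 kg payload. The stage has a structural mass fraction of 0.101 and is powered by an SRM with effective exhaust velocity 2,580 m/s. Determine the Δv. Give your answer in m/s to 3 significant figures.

Stage wet mass = m₀ − payload = 195,000 − 4,270 = 190,730 kg.
Stage dry mass = ε × stage wet mass = 0.101 × 190,730 = 19,263.7 kg.
Burnout mass m_f = stage dry + payload = 19,263.7 + 4,270 = 23,533.7 kg.
Δv = v_e · ln(195,000/23,533.7) = 2580.0 × ln(8.286) = 2580.0 × 2.1146 ≈ 5456 m/s.

Δv ≈ 5460 m/s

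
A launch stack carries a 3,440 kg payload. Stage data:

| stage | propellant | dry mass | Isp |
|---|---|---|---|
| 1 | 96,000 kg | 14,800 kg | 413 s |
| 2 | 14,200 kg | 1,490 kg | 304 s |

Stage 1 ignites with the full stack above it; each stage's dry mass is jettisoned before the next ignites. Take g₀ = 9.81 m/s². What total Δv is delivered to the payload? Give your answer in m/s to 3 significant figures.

Δv ≈ 9480 m/s

Ignition mass of stage 1 = 96,000+14,800 + 14,200+1,490 + 3,440 = 129,930 kg.
Stage 1: m₀ = 129,930 kg, m_f = 129,930 − 96,000 = 33,930 kg; Δv = 413×9.81×ln(3.829) = 4051.5×1.3427 ≈ 5440 m/s.
Stage 2: m₀ = 19,130 kg, m_f = 19,130 − 14,200 = 4,930 kg; Δv = 304×9.81×ln(3.88) = 2982.2×1.3559 ≈ 4044 m/s.
Total Δv = 5440 + 4044 = 9484 m/s.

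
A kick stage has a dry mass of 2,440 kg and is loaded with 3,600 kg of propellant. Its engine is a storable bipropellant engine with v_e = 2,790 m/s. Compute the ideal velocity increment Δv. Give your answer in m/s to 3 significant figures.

Δv ≈ 2530 m/s

m₀ = m_dry + m_prop = 2,440 + 3,600 = 6,040 kg.
Δv = v_e · ln(m₀/m_f) = 2790.0 × ln(2.475) = 2790.0 × 0.9064 ≈ 2528.9 m/s.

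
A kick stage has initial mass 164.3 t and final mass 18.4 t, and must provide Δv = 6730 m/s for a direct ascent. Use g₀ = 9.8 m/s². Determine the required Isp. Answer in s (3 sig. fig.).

ln(m₀/m_f) = ln(164300/18400) = ln(8.929) = 2.1893.
v_e = Δv / ln(m₀/m_f) = 6730 / 2.1893 = 3074.0 m/s.
Isp = v_e / g₀ = 3074.0 / 9.8 = 313.7 s.

Isp ≈ 314 s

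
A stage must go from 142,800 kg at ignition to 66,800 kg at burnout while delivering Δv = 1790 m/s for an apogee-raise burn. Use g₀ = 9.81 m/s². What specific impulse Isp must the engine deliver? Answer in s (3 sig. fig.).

ln(m₀/m_f) = ln(142800/66800) = ln(2.138) = 0.7597.
By the Tsiolkovsky rocket equation, v_e = Δv / ln(m₀/m_f) = 1790 / 0.7597 = 2356.1 m/s.
Isp = v_e / g₀ = 2356.1 / 9.81 = 240.2 s.

Isp ≈ 240 s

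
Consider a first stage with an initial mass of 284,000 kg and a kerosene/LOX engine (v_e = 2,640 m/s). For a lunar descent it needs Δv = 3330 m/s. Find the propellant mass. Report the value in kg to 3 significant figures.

propellant mass ≈ 204000 kg

m₀/m_f = exp(Δv / v_e) = exp(3330 / 2640.0) = exp(1.2614) = 3.5302.
m_f = 284,000 / 3.5302 = 80,448.7 kg, so propellant = m₀ − m_f = 284,000 − 80,448.7 = 203,551.3 kg.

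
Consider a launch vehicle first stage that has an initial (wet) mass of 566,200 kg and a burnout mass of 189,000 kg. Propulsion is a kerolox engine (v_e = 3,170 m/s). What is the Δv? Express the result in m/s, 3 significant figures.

Δv = v_e · ln(m₀/m_f) = 3170.0 × ln(2.996) = 3170.0 × 1.0972 ≈ 3478.1 m/s.

Δv ≈ 3480 m/s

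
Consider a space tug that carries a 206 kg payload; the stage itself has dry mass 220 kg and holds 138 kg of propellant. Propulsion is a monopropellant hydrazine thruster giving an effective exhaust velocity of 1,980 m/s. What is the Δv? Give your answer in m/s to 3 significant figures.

Δv ≈ 556 m/s

m₀ = payload + dry + propellant = 206 + 220 + 138 = 564 kg.
m_f = payload + dry = 206 + 220 = 426 kg.
By the Tsiolkovsky rocket equation, Δv = v_e · ln(m₀/m_f) = 1980.0 × ln(1.324) = 1980.0 × 0.2806 ≈ 555.6 m/s.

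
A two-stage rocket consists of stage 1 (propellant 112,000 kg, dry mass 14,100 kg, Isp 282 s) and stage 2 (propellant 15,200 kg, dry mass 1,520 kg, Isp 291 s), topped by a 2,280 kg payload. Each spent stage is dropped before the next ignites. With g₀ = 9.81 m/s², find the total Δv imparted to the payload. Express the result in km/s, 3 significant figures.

Δv ≈ 8.68 km/s

Ignition mass of stage 1 = 112,000+14,100 + 15,200+1,520 + 2,280 = 145,100 kg.
Stage 1: m₀ = 145,100 kg, m_f = 145,100 − 112,000 = 33,100 kg; Δv = 282×9.81×ln(4.384) = 2766.4×1.4779 ≈ 4088 m/s.
Stage 2: m₀ = 19,000 kg, m_f = 19,000 − 15,200 = 3,800 kg; Δv = 291×9.81×ln(5) = 2854.7×1.6094 ≈ 4594 m/s.
Total Δv = 4088 + 4594 = 8682 m/s.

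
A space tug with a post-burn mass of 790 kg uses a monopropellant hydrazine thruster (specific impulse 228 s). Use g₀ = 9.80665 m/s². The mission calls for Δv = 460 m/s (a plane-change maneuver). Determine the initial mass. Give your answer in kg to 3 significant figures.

v_e = Isp · g₀ = 228 × 9.80665 = 2235.9 m/s.
m₀/m_f = exp(Δv / v_e) = exp(460 / 2235.9) = exp(0.2057) = 1.2284.
m₀ = m_f × 1.2284 = 790 × 1.2284 = 970.436 kg.

initial mass ≈ 970 kg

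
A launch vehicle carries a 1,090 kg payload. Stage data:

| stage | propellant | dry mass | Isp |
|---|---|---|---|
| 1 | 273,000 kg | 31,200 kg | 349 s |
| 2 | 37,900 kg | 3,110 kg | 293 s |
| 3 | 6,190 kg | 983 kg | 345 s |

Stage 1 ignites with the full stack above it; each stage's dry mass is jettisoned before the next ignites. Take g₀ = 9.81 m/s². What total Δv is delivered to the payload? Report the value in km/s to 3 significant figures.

Ignition mass of stage 1 = 273,000+31,200 + 37,900+3,110 + 6,190+983 + 1,090 = 353,473 kg.
Stage 1: m₀ = 353,473 kg, m_f = 353,473 − 273,000 = 80,473 kg; Δv = 349×9.81×ln(4.392) = 3423.7×1.4799 ≈ 5067 m/s.
Stage 2: m₀ = 49,273 kg, m_f = 49,273 − 37,900 = 11,373 kg; Δv = 293×9.81×ln(4.332) = 2874.3×1.4661 ≈ 4214 m/s.
Stage 3: m₀ = 8,263 kg, m_f = 8,263 − 6,190 = 2,073 kg; Δv = 345×9.81×ln(3.986) = 3384.5×1.3828 ≈ 4680 m/s.
Total Δv = 5067 + 4214 + 4680 = 13961 m/s.

Δv ≈ 14.0 km/s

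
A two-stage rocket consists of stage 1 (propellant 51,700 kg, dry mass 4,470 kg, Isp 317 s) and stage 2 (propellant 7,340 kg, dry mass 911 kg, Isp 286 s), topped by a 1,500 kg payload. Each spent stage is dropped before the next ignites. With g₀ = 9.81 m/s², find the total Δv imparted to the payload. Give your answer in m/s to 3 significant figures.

Δv ≈ 8690 m/s

Ignition mass of stage 1 = 51,700+4,470 + 7,340+911 + 1,500 = 65,921 kg.
Stage 1: m₀ = 65,921 kg, m_f = 65,921 − 51,700 = 14,221 kg; Δv = 317×9.81×ln(4.635) = 3109.8×1.5337 ≈ 4770 m/s.
Stage 2: m₀ = 9,751 kg, m_f = 9,751 − 7,340 = 2,411 kg; Δv = 286×9.81×ln(4.044) = 2805.7×1.3973 ≈ 3920 m/s.
Total Δv = 4770 + 3920 = 8690 m/s.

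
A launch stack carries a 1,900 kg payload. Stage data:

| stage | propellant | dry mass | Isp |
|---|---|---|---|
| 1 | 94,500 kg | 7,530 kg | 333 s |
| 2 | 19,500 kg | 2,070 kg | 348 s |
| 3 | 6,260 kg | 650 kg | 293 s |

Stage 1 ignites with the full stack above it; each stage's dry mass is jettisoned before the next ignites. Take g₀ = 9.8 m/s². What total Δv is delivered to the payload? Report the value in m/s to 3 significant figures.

Ignition mass of stage 1 = 94,500+7,530 + 19,500+2,070 + 6,260+650 + 1,900 = 132,410 kg.
Stage 1: m₀ = 132,410 kg, m_f = 132,410 − 94,500 = 37,910 kg; Δv = 333×9.8×ln(3.493) = 3263.4×1.2507 ≈ 4081 m/s.
Stage 2: m₀ = 30,380 kg, m_f = 30,380 − 19,500 = 10,880 kg; Δv = 348×9.8×ln(2.792) = 3410.4×1.0269 ≈ 3502 m/s.
Stage 3: m₀ = 8,810 kg, m_f = 8,810 − 6,260 = 2,550 kg; Δv = 293×9.8×ln(3.455) = 2871.4×1.2398 ≈ 3560 m/s.
Total Δv = 4081 + 3502 + 3560 = 11143 m/s.

Δv ≈ 11100 m/s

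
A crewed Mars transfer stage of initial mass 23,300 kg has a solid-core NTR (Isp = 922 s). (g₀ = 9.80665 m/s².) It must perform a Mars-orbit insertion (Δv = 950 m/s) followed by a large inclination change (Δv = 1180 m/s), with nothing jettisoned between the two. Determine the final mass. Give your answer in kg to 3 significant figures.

final mass ≈ 18400 kg

v_e = Isp · g₀ = 922 × 9.80665 = 9041.7 m/s.
After the first burn: m = 23300 × exp(−950/9041.7) = 23300 × 0.90026 = 20,976.1 kg.
After the second burn: m = 20,976.1 × exp(−1180/9041.7) = 20,976.1 × 0.87765 = 18,409.7 kg.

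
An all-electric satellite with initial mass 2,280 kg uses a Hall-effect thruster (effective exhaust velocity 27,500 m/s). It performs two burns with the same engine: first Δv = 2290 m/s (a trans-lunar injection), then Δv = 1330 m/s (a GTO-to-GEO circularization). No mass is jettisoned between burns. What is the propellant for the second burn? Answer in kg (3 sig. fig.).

After the first burn: m = 2280 × exp(−2290/27500.0) = 2280 × 0.92010 = 2,097.83 kg.
After the second burn: m = 2,097.83 × exp(−1330/27500.0) = 2,097.83 × 0.95279 = 1,998.79 kg.
Second-burn propellant = 2,097.83 − 1,998.79 = 99.04 kg.

propellant for the second burn ≈ 99.0 kg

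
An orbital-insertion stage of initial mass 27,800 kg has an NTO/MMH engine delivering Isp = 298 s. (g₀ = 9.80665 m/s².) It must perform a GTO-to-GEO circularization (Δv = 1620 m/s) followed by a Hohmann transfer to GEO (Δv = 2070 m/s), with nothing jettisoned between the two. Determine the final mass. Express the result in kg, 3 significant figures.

final mass ≈ 7860 kg

v_e = Isp · g₀ = 298 × 9.80665 = 2922.4 m/s.
After the first burn: m = 27800 × exp(−1620/2922.4) = 27800 × 0.57445 = 15,969.7 kg.
After the second burn: m = 15,969.7 × exp(−2070/2922.4) = 15,969.7 × 0.49247 = 7,864.6 kg.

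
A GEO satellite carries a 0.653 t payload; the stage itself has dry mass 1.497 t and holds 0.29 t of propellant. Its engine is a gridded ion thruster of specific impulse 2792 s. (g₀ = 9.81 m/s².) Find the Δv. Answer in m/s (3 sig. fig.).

Δv ≈ 3470 m/s

v_e = Isp · g₀ = 2792 × 9.81 = 27389.5 m/s.
m₀ = payload + dry + propellant = 0.653 + 1.497 + 0.29 = 2.44 t.
m_f = payload + dry = 0.653 + 1.497 = 2.15 t.
Δv = v_e · ln(m₀/m_f) = 27389.5 × ln(1.135) = 27389.5 × 0.1265 ≈ 3465.6 m/s.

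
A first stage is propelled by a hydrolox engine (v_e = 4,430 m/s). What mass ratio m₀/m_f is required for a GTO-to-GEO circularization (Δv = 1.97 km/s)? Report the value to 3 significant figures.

mass ratio ≈ 1.56

m₀/m_f = exp(Δv / v_e) = exp(1970 / 4430.0) = exp(0.4447) = 1.5600.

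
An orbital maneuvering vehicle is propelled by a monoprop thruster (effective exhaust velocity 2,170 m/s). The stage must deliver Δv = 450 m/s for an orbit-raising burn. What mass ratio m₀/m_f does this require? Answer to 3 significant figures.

From the ideal rocket equation, m₀/m_f = exp(Δv / v_e) = exp(450 / 2170.0) = exp(0.2074) = 1.2304.

mass ratio ≈ 1.23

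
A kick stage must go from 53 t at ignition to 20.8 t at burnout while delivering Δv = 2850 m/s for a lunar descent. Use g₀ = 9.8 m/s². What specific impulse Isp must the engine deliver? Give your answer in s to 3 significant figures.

Isp ≈ 311 s

ln(m₀/m_f) = ln(53000/20800) = ln(2.548) = 0.9353.
From the ideal rocket equation, v_e = Δv / ln(m₀/m_f) = 2850 / 0.9353 = 3047.0 m/s.
Isp = v_e / g₀ = 3047.0 / 9.8 = 310.9 s.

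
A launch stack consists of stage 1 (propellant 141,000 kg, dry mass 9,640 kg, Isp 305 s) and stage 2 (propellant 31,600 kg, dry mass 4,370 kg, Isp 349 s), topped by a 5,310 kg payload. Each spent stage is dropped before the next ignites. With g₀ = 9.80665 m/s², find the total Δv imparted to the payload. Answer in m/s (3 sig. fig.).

Δv ≈ 8930 m/s

Ignition mass of stage 1 = 141,000+9,640 + 31,600+4,370 + 5,310 = 191,920 kg.
Stage 1: m₀ = 191,920 kg, m_f = 191,920 − 141,000 = 50,920 kg; Δv = 305×9.80665×ln(3.769) = 2991.0×1.3268 ≈ 3969 m/s.
Stage 2: m₀ = 41,280 kg, m_f = 41,280 − 31,600 = 9,680 kg; Δv = 349×9.80665×ln(4.264) = 3422.5×1.4503 ≈ 4964 m/s.
Total Δv = 3969 + 4964 = 8933 m/s.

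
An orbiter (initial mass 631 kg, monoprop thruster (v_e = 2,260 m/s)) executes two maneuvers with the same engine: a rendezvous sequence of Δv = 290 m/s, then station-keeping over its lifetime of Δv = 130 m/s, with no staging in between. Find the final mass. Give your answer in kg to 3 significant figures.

final mass ≈ 524 kg

After the first burn: m = 631 × exp(−290/2260.0) = 631 × 0.87957 = 555.009 kg.
After the second burn: m = 555.009 × exp(−130/2260.0) = 555.009 × 0.94410 = 523.984 kg.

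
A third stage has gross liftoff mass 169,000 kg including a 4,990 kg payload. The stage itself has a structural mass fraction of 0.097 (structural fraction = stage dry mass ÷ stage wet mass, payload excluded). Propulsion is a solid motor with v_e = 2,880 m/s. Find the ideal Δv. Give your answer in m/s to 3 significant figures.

Δv ≈ 6020 m/s

Stage wet mass = m₀ − payload = 169,000 − 4,990 = 164,010 kg.
Stage dry mass = ε × stage wet mass = 0.097 × 164,010 = 15,909 kg.
Burnout mass m_f = stage dry + payload = 15,909 + 4,990 = 20,899 kg.
Using Δv = v_e ln(m₀/m_f): Δv = v_e · ln(169,000/20,899) = 2880.0 × ln(8.087) = 2880.0 × 2.0902 ≈ 6020 m/s.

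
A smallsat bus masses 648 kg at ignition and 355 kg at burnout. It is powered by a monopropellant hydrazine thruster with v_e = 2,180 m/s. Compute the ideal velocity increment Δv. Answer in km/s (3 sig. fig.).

Δv ≈ 1.31 km/s

From the ideal rocket equation, Δv = v_e · ln(m₀/m_f) = 2180.0 × ln(1.825) = 2180.0 × 0.6018 ≈ 1311.9 m/s.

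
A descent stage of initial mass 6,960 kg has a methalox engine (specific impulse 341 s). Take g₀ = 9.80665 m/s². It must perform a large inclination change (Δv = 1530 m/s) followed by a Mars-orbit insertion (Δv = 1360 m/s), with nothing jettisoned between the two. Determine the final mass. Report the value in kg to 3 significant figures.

v_e = Isp · g₀ = 341 × 9.80665 = 3344.1 m/s.
After the first burn: m = 6960 × exp(−1530/3344.1) = 6960 × 0.63285 = 4,404.64 kg.
After the second burn: m = 4,404.64 × exp(−1360/3344.1) = 4,404.64 × 0.66585 = 2,932.83 kg.

final mass ≈ 2930 kg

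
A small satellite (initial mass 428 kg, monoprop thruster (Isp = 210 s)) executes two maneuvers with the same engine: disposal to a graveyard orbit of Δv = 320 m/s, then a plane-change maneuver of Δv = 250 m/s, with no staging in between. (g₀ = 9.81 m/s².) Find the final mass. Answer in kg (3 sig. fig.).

final mass ≈ 325 kg

v_e = Isp · g₀ = 210 × 9.81 = 2060.1 m/s.
After the first burn: m = 428 × exp(−320/2060.1) = 428 × 0.85613 = 366.424 kg.
After the second burn: m = 366.424 × exp(−250/2060.1) = 366.424 × 0.88572 = 324.549 kg.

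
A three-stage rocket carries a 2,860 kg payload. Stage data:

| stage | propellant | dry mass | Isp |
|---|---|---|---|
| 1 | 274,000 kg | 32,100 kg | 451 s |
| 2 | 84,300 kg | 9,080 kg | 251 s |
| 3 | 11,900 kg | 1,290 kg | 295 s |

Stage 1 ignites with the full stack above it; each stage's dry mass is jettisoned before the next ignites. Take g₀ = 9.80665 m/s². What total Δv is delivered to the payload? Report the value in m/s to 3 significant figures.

Ignition mass of stage 1 = 274,000+32,100 + 84,300+9,080 + 11,900+1,290 + 2,860 = 415,530 kg.
Stage 1: m₀ = 415,530 kg, m_f = 415,530 − 274,000 = 141,530 kg; Δv = 451×9.80665×ln(2.936) = 4422.8×1.0770 ≈ 4764 m/s.
Stage 2: m₀ = 109,430 kg, m_f = 109,430 − 84,300 = 25,130 kg; Δv = 251×9.80665×ln(4.355) = 2461.5×1.4712 ≈ 3621 m/s.
Stage 3: m₀ = 16,050 kg, m_f = 16,050 − 11,900 = 4,150 kg; Δv = 295×9.80665×ln(3.867) = 2893.0×1.3526 ≈ 3913 m/s.
Total Δv = 4764 + 3621 + 3913 = 12298 m/s.

Δv ≈ 12300 m/s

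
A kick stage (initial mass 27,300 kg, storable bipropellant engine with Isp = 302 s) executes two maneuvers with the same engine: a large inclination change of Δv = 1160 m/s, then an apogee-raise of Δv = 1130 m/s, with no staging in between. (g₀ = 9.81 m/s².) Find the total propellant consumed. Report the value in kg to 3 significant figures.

v_e = Isp · g₀ = 302 × 9.81 = 2962.6 m/s.
After the first burn: m = 27300 × exp(−1160/2962.6) = 27300 × 0.67601 = 18,455.1 kg.
After the second burn: m = 18,455.1 × exp(−1130/2962.6) = 18,455.1 × 0.68289 = 12,602.8 kg.
Total propellant = m₀ − m_final = 27300 − 12,602.8 = 14,697.2 kg.

total propellant consumed ≈ 14700 kg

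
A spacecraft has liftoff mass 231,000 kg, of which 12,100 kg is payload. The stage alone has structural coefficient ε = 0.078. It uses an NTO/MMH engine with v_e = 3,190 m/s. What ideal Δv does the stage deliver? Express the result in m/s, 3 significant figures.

Stage wet mass = m₀ − payload = 231,000 − 12,100 = 218,900 kg.
Stage dry mass = ε × stage wet mass = 0.078 × 218,900 = 17,074.2 kg.
Burnout mass m_f = stage dry + payload = 17,074.2 + 12,100 = 29,174.2 kg.
Rocket equation: Δv = v_e · ln(231,000/29,174.2) = 3190.0 × ln(7.918) = 3190.0 × 2.0691 ≈ 6601 m/s.

Δv ≈ 6600 m/s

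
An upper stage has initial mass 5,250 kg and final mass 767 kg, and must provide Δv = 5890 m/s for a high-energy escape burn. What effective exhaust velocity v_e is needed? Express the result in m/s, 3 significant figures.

v_e ≈ 3060 m/s

ln(m₀/m_f) = ln(5250/767) = ln(6.845) = 1.9235.
From the ideal rocket equation, v_e = Δv / ln(m₀/m_f) = 5890 / 1.9235 = 3062.1 m/s.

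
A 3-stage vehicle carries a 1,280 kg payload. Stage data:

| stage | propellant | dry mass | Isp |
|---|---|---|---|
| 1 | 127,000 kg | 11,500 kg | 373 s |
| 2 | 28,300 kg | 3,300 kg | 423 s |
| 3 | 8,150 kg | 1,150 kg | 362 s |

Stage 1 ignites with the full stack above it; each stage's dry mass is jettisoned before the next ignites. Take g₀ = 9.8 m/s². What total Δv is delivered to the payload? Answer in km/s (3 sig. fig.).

Ignition mass of stage 1 = 127,000+11,500 + 28,300+3,300 + 8,150+1,150 + 1,280 = 180,680 kg.
Stage 1: m₀ = 180,680 kg, m_f = 180,680 − 127,000 = 53,680 kg; Δv = 373×9.8×ln(3.366) = 3655.4×1.2137 ≈ 4437 m/s.
Stage 2: m₀ = 42,180 kg, m_f = 42,180 − 28,300 = 13,880 kg; Δv = 423×9.8×ln(3.039) = 4145.4×1.1115 ≈ 4608 m/s.
Stage 3: m₀ = 10,580 kg, m_f = 10,580 − 8,150 = 2,430 kg; Δv = 362×9.8×ln(4.354) = 3547.6×1.4711 ≈ 5219 m/s.
Total Δv = 4437 + 4608 + 5219 = 14264 m/s.

Δv ≈ 14.3 km/s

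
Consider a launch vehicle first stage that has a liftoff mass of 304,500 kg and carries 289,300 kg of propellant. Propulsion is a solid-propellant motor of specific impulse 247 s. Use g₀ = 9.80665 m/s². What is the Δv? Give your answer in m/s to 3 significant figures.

Δv ≈ 7260 m/s

v_e = Isp · g₀ = 247 × 9.80665 = 2422.2 m/s.
m_f = m₀ − m_prop = 304,500 − 289,300 = 15,200 kg.
Using Δv = v_e ln(m₀/m_f): Δv = v_e · ln(m₀/m_f) = 2422.2 × ln(20.03) = 2422.2 × 2.9974 ≈ 7260.4 m/s.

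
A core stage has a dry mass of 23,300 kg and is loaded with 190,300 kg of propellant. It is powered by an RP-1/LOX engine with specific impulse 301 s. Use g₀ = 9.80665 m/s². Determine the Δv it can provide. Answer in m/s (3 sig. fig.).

Δv ≈ 6540 m/s

v_e = Isp · g₀ = 301 × 9.80665 = 2951.8 m/s.
m₀ = m_dry + m_prop = 23,300 + 190,300 = 213,600 kg.
By the Tsiolkovsky rocket equation, Δv = v_e · ln(m₀/m_f) = 2951.8 × ln(9.167) = 2951.8 × 2.2157 ≈ 6540.2 m/s.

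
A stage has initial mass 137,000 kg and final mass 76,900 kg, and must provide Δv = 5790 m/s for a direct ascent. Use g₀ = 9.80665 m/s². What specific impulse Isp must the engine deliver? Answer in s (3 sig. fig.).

Isp ≈ 1020 s

ln(m₀/m_f) = ln(137000/76900) = ln(1.782) = 0.5775.
v_e = Δv / ln(m₀/m_f) = 5790 / 0.5775 = 10026.4 m/s.
Isp = v_e / g₀ = 10026.4 / 9.80665 = 1022.4 s.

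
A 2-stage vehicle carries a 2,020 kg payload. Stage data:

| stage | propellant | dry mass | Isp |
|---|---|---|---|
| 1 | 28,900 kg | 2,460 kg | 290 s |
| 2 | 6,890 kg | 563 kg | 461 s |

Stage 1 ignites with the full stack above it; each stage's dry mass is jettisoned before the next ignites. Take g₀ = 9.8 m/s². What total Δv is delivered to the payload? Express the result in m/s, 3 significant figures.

Δv ≈ 9370 m/s

Ignition mass of stage 1 = 28,900+2,460 + 6,890+563 + 2,020 = 40,833 kg.
Stage 1: m₀ = 40,833 kg, m_f = 40,833 − 28,900 = 11,933 kg; Δv = 290×9.8×ln(3.422) = 2842.0×1.2302 ≈ 3496 m/s.
Stage 2: m₀ = 9,473 kg, m_f = 9,473 − 6,890 = 2,583 kg; Δv = 461×9.8×ln(3.667) = 4517.8×1.2995 ≈ 5871 m/s.
Total Δv = 3496 + 5871 = 9367 m/s.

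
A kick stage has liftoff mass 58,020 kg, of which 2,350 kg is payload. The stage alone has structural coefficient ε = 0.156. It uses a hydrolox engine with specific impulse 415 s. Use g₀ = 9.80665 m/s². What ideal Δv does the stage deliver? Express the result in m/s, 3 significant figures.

Stage wet mass = m₀ − payload = 58,020 − 2,350 = 55,670 kg.
Stage dry mass = ε × stage wet mass = 0.156 × 55,670 = 8,684.52 kg.
Burnout mass m_f = stage dry + payload = 8,684.52 + 2,350 = 11,034.52 kg.
v_e = Isp · g₀ = 415 × 9.80665 = 4069.8 m/s.
Δv = v_e · ln(58,020/11,034.52) = 4069.8 × ln(5.258) = 4069.8 × 1.6598 ≈ 6755 m/s.

Δv ≈ 6750 m/s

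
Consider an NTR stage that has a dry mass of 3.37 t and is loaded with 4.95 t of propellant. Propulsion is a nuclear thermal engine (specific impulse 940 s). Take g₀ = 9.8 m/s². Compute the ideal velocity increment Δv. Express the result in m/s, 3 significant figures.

Δv ≈ 8330 m/s

v_e = Isp · g₀ = 940 × 9.8 = 9212.0 m/s.
m₀ = m_dry + m_prop = 3.37 + 4.95 = 8.32 t.
Δv = v_e · ln(m₀/m_f) = 9212.0 × ln(2.469) = 9212.0 × 0.9037 ≈ 8325.3 m/s.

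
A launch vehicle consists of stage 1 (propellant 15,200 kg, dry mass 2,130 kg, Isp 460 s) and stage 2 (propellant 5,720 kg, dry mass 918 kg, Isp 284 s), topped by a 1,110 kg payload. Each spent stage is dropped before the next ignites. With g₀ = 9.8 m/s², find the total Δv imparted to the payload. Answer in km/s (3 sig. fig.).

Ignition mass of stage 1 = 15,200+2,130 + 5,720+918 + 1,110 = 25,078 kg.
Stage 1: m₀ = 25,078 kg, m_f = 25,078 − 15,200 = 9,878 kg; Δv = 460×9.8×ln(2.539) = 4508.0×0.9317 ≈ 4200 m/s.
Stage 2: m₀ = 7,748 kg, m_f = 7,748 − 5,720 = 2,028 kg; Δv = 284×9.8×ln(3.821) = 2783.2×1.3404 ≈ 3731 m/s.
Total Δv = 4200 + 3731 = 7931 m/s.

Δv ≈ 7.93 km/s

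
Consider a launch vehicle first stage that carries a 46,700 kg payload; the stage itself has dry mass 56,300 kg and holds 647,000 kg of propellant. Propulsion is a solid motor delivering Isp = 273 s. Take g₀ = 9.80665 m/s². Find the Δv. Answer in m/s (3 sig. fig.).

Δv ≈ 5320 m/s

v_e = Isp · g₀ = 273 × 9.80665 = 2677.2 m/s.
m₀ = payload + dry + propellant = 46,700 + 56,300 + 647,000 = 750,000 kg.
m_f = payload + dry = 46,700 + 56,300 = 103,000 kg.
Δv = v_e · ln(m₀/m_f) = 2677.2 × ln(7.282) = 2677.2 × 1.9853 ≈ 5315.2 m/s.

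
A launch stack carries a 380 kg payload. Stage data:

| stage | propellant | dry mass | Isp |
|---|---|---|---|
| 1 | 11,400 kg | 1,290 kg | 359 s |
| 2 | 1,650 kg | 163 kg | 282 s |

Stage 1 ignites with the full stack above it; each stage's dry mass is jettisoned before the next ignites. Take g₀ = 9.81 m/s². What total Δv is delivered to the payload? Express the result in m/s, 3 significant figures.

Ignition mass of stage 1 = 11,400+1,290 + 1,650+163 + 380 = 14,883 kg.
Stage 1: m₀ = 14,883 kg, m_f = 14,883 − 11,400 = 3,483 kg; Δv = 359×9.81×ln(4.273) = 3521.8×1.4523 ≈ 5115 m/s.
Stage 2: m₀ = 2,193 kg, m_f = 2,193 − 1,650 = 543 kg; Δv = 282×9.81×ln(4.039) = 2766.4×1.3959 ≈ 3862 m/s.
Total Δv = 5115 + 3862 = 8977 m/s.

Δv ≈ 8980 m/s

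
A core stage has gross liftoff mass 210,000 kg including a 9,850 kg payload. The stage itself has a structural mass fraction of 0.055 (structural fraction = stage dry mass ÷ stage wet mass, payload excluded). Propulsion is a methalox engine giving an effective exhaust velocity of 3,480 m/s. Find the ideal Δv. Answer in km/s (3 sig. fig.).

Δv ≈ 8.04 km/s

Stage wet mass = m₀ − payload = 210,000 − 9,850 = 200,150 kg.
Stage dry mass = ε × stage wet mass = 0.055 × 200,150 = 11,008.3 kg.
Burnout mass m_f = stage dry + payload = 11,008.3 + 9,850 = 20,858.3 kg.
Rocket equation: Δv = v_e · ln(210,000/20,858.3) = 3480.0 × ln(10.07) = 3480.0 × 2.3094 ≈ 8037 m/s.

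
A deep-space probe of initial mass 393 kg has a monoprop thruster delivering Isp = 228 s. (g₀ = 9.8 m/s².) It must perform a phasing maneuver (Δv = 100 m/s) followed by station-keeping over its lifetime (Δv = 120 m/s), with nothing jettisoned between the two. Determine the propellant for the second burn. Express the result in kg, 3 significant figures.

propellant for the second burn ≈ 19.7 kg

v_e = Isp · g₀ = 228 × 9.8 = 2234.4 m/s.
After the first burn: m = 393 × exp(−100/2234.4) = 393 × 0.95623 = 375.798 kg.
After the second burn: m = 375.798 × exp(−120/2234.4) = 375.798 × 0.94771 = 356.148 kg.
Second-burn propellant = 375.798 − 356.148 = 19.65 kg.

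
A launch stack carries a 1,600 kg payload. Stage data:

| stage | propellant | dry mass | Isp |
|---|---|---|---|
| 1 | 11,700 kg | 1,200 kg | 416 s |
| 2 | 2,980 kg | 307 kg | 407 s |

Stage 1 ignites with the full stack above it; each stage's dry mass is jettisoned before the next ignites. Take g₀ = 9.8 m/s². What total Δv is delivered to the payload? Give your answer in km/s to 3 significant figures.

Ignition mass of stage 1 = 11,700+1,200 + 2,980+307 + 1,600 = 17,787 kg.
Stage 1: m₀ = 17,787 kg, m_f = 17,787 − 11,700 = 6,087 kg; Δv = 416×9.8×ln(2.922) = 4076.8×1.0723 ≈ 4372 m/s.
Stage 2: m₀ = 4,887 kg, m_f = 4,887 − 2,980 = 1,907 kg; Δv = 407×9.8×ln(2.563) = 3988.6×0.9410 ≈ 3753 m/s.
Total Δv = 4372 + 3753 = 8125 m/s.

Δv ≈ 8.13 km/s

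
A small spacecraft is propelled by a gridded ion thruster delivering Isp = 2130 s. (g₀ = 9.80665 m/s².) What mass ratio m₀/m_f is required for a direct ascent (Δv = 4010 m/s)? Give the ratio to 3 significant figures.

v_e = Isp · g₀ = 2130 × 9.80665 = 20888.2 m/s.
From the ideal rocket equation, m₀/m_f = exp(Δv / v_e) = exp(4010 / 20888.2) = exp(0.1920) = 1.2116.

mass ratio ≈ 1.21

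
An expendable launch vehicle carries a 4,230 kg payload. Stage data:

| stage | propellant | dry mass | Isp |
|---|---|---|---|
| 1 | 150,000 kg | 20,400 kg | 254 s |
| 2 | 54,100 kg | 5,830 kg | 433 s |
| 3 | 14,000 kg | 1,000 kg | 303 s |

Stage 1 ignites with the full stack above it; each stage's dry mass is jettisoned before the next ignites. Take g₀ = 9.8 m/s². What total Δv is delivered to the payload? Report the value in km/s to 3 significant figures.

Ignition mass of stage 1 = 150,000+20,400 + 54,100+5,830 + 14,000+1,000 + 4,230 = 249,560 kg.
Stage 1: m₀ = 249,560 kg, m_f = 249,560 − 150,000 = 99,560 kg; Δv = 254×9.8×ln(2.507) = 2489.2×0.9189 ≈ 2287 m/s.
Stage 2: m₀ = 79,160 kg, m_f = 79,160 − 54,100 = 25,060 kg; Δv = 433×9.8×ln(3.159) = 4243.4×1.1502 ≈ 4881 m/s.
Stage 3: m₀ = 19,230 kg, m_f = 19,230 − 14,000 = 5,230 kg; Δv = 303×9.8×ln(3.677) = 2969.4×1.3021 ≈ 3866 m/s.
Total Δv = 2287 + 4881 + 3866 = 11034 m/s.

Δv ≈ 11.0 km/s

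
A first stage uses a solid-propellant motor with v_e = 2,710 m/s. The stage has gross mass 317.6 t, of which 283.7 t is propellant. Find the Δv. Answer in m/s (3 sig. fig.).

m_f = m₀ − m_prop = 317.6 − 283.7 = 33.9 t.
By the Tsiolkovsky rocket equation, Δv = v_e · ln(m₀/m_f) = 2710.0 × ln(9.369) = 2710.0 × 2.2374 ≈ 6063.3 m/s.

Δv ≈ 6060 m/s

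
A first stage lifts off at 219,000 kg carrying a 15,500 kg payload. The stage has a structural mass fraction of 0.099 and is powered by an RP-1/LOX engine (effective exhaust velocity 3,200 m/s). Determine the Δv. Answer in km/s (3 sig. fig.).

Stage wet mass = m₀ − payload = 219,000 − 15,500 = 203,500 kg.
Stage dry mass = ε × stage wet mass = 0.099 × 203,500 = 20,146.5 kg.
Burnout mass m_f = stage dry + payload = 20,146.5 + 15,500 = 35,646.5 kg.
By the Tsiolkovsky rocket equation, Δv = v_e · ln(219,000/35,646.5) = 3200.0 × ln(6.144) = 3200.0 × 1.8154 ≈ 5809 m/s.

Δv ≈ 5.81 km/s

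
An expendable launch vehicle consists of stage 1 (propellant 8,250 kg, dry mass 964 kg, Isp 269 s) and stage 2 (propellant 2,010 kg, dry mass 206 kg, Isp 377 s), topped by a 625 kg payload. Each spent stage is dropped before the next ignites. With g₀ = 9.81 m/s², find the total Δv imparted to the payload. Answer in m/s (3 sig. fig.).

Ignition mass of stage 1 = 8,250+964 + 2,010+206 + 625 = 12,055 kg.
Stage 1: m₀ = 12,055 kg, m_f = 12,055 − 8,250 = 3,805 kg; Δv = 269×9.81×ln(3.168) = 2638.9×1.1532 ≈ 3043 m/s.
Stage 2: m₀ = 2,841 kg, m_f = 2,841 − 2,010 = 831 kg; Δv = 377×9.81×ln(3.419) = 3698.4×1.2293 ≈ 4546 m/s.
Total Δv = 3043 + 4546 = 7589 m/s.

Δv ≈ 7590 m/s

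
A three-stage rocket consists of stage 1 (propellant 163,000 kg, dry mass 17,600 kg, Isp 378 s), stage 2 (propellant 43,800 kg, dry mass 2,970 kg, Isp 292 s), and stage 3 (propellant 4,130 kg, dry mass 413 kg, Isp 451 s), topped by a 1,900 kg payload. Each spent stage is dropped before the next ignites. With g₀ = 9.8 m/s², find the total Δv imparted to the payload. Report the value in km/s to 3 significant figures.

Ignition mass of stage 1 = 163,000+17,600 + 43,800+2,970 + 4,130+413 + 1,900 = 233,813 kg.
Stage 1: m₀ = 233,813 kg, m_f = 233,813 − 163,000 = 70,813 kg; Δv = 378×9.8×ln(3.302) = 3704.4×1.1945 ≈ 4425 m/s.
Stage 2: m₀ = 53,213 kg, m_f = 53,213 − 43,800 = 9,413 kg; Δv = 292×9.8×ln(5.653) = 2861.6×1.7322 ≈ 4957 m/s.
Stage 3: m₀ = 6,443 kg, m_f = 6,443 − 4,130 = 2,313 kg; Δv = 451×9.8×ln(2.786) = 4419.8×1.0244 ≈ 4528 m/s.
Total Δv = 4425 + 4957 + 4528 = 13910 m/s.

Δv ≈ 13.9 km/s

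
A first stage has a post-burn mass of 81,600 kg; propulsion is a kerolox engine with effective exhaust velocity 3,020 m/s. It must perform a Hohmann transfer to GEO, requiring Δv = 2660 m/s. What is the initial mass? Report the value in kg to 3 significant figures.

initial mass ≈ 197000 kg

m₀/m_f = exp(Δv / v_e) = exp(2660 / 3020.0) = exp(0.8808) = 2.4128.
m₀ = m_f × 2.4128 = 81,600 × 2.4128 = 196,884 kg.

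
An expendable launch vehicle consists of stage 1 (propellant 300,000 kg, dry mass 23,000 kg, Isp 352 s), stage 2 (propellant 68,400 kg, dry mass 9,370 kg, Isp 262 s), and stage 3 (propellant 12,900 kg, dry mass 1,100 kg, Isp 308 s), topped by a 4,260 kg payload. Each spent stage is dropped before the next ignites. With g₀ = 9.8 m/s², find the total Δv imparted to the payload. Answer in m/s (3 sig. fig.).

Ignition mass of stage 1 = 300,000+23,000 + 68,400+9,370 + 12,900+1,100 + 4,260 = 419,030 kg.
Stage 1: m₀ = 419,030 kg, m_f = 419,030 − 300,000 = 119,030 kg; Δv = 352×9.8×ln(3.52) = 3449.6×1.2586 ≈ 4342 m/s.
Stage 2: m₀ = 96,030 kg, m_f = 96,030 − 68,400 = 27,630 kg; Δv = 262×9.8×ln(3.476) = 2567.6×1.2458 ≈ 3199 m/s.
Stage 3: m₀ = 18,260 kg, m_f = 18,260 − 12,900 = 5,360 kg; Δv = 308×9.8×ln(3.407) = 3018.4×1.2257 ≈ 3700 m/s.
Total Δv = 4342 + 3199 + 3700 = 11241 m/s.

Δv ≈ 11200 m/s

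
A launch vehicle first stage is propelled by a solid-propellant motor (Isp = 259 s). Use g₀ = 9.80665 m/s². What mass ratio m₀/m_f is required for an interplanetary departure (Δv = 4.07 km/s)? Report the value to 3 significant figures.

mass ratio ≈ 4.96

v_e = Isp · g₀ = 259 × 9.80665 = 2539.9 m/s.
m₀/m_f = exp(Δv / v_e) = exp(4070 / 2539.9) = exp(1.6024) = 4.9650.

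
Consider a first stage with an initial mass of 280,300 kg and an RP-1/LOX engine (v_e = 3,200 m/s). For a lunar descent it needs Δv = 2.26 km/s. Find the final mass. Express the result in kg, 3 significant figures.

By the Tsiolkovsky rocket equation, m₀/m_f = exp(Δv / v_e) = exp(2260 / 3200.0) = exp(0.7063) = 2.0264.
m_f = m₀ / 2.0264 = 280,300 / 2.0264 = 138,324 kg.

final mass ≈ 138000 kg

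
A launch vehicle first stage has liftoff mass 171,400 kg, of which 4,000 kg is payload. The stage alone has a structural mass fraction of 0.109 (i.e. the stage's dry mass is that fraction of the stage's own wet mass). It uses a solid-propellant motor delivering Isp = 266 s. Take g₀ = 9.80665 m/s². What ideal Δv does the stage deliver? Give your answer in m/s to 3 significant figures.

Δv ≈ 5330 m/s

Stage wet mass = m₀ − payload = 171,400 − 4,000 = 167,400 kg.
Stage dry mass = ε × stage wet mass = 0.109 × 167,400 = 18,246.6 kg.
Burnout mass m_f = stage dry + payload = 18,246.6 + 4,000 = 22,246.6 kg.
v_e = Isp · g₀ = 266 × 9.80665 = 2608.6 m/s.
Δv = v_e · ln(171,400/22,246.6) = 2608.6 × ln(7.705) = 2608.6 × 2.0418 ≈ 5326 m/s.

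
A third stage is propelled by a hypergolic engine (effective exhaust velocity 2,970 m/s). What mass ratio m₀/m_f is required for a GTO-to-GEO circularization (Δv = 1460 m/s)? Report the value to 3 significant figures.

mass ratio ≈ 1.63

Using Δv = v_e ln(m₀/m_f): m₀/m_f = exp(Δv / v_e) = exp(1460 / 2970.0) = exp(0.4916) = 1.6349.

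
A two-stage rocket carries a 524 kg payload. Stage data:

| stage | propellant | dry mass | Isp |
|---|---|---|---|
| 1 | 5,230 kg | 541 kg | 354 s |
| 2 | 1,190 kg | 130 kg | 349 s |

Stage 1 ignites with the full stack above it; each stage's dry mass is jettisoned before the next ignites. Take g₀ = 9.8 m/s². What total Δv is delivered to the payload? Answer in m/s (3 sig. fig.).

Ignition mass of stage 1 = 5,230+541 + 1,190+130 + 524 = 7,615 kg.
Stage 1: m₀ = 7,615 kg, m_f = 7,615 − 5,230 = 2,385 kg; Δv = 354×9.8×ln(3.193) = 3469.2×1.1609 ≈ 4027 m/s.
Stage 2: m₀ = 1,844 kg, m_f = 1,844 − 1,190 = 654 kg; Δv = 349×9.8×ln(2.82) = 3420.2×1.0366 ≈ 3545 m/s.
Total Δv = 4027 + 3545 = 7572 m/s.

Δv ≈ 7570 m/s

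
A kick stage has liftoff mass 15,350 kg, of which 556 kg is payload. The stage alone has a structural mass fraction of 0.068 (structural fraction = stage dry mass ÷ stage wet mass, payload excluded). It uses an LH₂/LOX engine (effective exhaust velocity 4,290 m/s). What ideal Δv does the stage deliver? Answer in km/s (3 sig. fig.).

Stage wet mass = m₀ − payload = 15,350 − 556 = 14,794 kg.
Stage dry mass = ε × stage wet mass = 0.068 × 14,794 = 1,005.99 kg.
Burnout mass m_f = stage dry + payload = 1,005.99 + 556 = 1,561.99 kg.
Δv = v_e · ln(15,350/1,561.99) = 4290.0 × ln(9.827) = 4290.0 × 2.2852 ≈ 9803 m/s.

Δv ≈ 9.80 km/s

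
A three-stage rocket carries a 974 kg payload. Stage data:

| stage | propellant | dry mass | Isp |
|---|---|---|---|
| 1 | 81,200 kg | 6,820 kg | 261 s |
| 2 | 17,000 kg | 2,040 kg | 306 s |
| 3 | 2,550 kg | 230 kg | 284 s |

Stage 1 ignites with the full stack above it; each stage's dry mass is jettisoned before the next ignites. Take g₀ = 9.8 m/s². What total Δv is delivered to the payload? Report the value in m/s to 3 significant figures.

Δv ≈ 10600 m/s

Ignition mass of stage 1 = 81,200+6,820 + 17,000+2,040 + 2,550+230 + 974 = 110,814 kg.
Stage 1: m₀ = 110,814 kg, m_f = 110,814 − 81,200 = 29,614 kg; Δv = 261×9.8×ln(3.742) = 2557.8×1.3196 ≈ 3375 m/s.
Stage 2: m₀ = 22,794 kg, m_f = 22,794 − 17,000 = 5,794 kg; Δv = 306×9.8×ln(3.934) = 2998.8×1.3697 ≈ 4107 m/s.
Stage 3: m₀ = 3,754 kg, m_f = 3,754 − 2,550 = 1,204 kg; Δv = 284×9.8×ln(3.118) = 2783.2×1.1372 ≈ 3165 m/s.
Total Δv = 3375 + 4107 + 3165 = 10647 m/s.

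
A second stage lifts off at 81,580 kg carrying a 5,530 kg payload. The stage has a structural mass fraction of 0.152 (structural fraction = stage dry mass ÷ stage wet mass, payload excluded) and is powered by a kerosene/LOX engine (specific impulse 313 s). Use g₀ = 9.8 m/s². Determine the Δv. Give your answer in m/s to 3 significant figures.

Δv ≈ 4790 m/s

Stage wet mass = m₀ − payload = 81,580 − 5,530 = 76,050 kg.
Stage dry mass = ε × stage wet mass = 0.152 × 76,050 = 11,559.6 kg.
Burnout mass m_f = stage dry + payload = 11,559.6 + 5,530 = 17,089.6 kg.
v_e = Isp · g₀ = 313 × 9.8 = 3067.4 m/s.
By the Tsiolkovsky rocket equation, Δv = v_e · ln(81,580/17,089.6) = 3067.4 × ln(4.774) = 3067.4 × 1.5631 ≈ 4795 m/s.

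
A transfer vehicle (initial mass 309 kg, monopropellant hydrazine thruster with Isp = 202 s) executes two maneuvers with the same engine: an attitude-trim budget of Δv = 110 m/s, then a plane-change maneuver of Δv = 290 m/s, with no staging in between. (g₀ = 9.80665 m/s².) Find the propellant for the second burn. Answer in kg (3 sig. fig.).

propellant for the second burn ≈ 39.8 kg

v_e = Isp · g₀ = 202 × 9.80665 = 1980.9 m/s.
After the first burn: m = 309 × exp(−110/1980.9) = 309 × 0.94598 = 292.308 kg.
After the second burn: m = 292.308 × exp(−290/1980.9) = 292.308 × 0.86382 = 252.501 kg.
Second-burn propellant = 292.308 − 252.501 = 39.807 kg.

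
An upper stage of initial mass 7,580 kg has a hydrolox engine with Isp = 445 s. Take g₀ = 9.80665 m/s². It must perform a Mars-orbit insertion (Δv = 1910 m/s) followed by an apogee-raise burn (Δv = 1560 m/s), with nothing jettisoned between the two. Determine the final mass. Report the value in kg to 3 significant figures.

final mass ≈ 3420 kg

v_e = Isp · g₀ = 445 × 9.80665 = 4364.0 m/s.
After the first burn: m = 7580 × exp(−1910/4364.0) = 7580 × 0.64553 = 4,893.12 kg.
After the second burn: m = 4,893.12 × exp(−1560/4364.0) = 4,893.12 × 0.69944 = 3,422.44 kg.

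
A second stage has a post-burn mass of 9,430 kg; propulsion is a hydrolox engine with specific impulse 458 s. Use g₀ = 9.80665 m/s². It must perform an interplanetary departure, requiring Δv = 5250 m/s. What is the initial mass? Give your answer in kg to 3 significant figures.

v_e = Isp · g₀ = 458 × 9.80665 = 4491.4 m/s.
m₀/m_f = exp(Δv / v_e) = exp(5250 / 4491.4) = exp(1.1689) = 3.2184.
m₀ = m_f × 3.2184 = 9,430 × 3.2184 = 30,349.5 kg.

initial mass ≈ 30300 kg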